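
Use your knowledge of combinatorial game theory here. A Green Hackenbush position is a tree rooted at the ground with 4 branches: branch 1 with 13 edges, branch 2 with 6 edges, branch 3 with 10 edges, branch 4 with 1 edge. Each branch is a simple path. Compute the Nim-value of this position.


The tree has 4 branches from the ground vertex.
In Green Hackenbush, the Nim-value of a simple path of length k is k.
Branch 1: length 13, Nim-value = 13
Branch 2: length 6, Nim-value = 6
Branch 3: length 10, Nim-value = 10
Branch 4: length 1, Nim-value = 1
Total Nim-value = XOR of all branch values:
0 XOR 13 = 13
13 XOR 6 = 11
11 XOR 10 = 1
1 XOR 1 = 0
Nim-value of the tree = 0

0


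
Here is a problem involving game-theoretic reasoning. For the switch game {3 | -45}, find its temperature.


The game is {3 | -45}, a switch {a | b} with numbers a > b.
Cooling {a | b} by t gives {a - t | b + t}, which stops being hot when a - t = b + t, i.e. at t = (a - b)/2. So the temperature of a switch is (a - b)/2.
Temperature = (Left option - Right option) / 2
= (3 - (-45)) / 2
= 48 / 2
= 24

24


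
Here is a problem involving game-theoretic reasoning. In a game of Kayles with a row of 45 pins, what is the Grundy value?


Kayles: a move removes 1 or 2 adjacent pins from a contiguous row.
Removing pins from a row of k leaves two independent rows (a, b) with a + b = k - 1 (one pin) or a + b = k - 2 (two pins); an end removal gives a = 0.
By Sprague-Grundy, G(k) = mex{ G(a) XOR G(b) } over all these splits. G(0) = 0.
G(1): splits (0,0):0^0=0 -> mex({0}) = 1
G(2): splits (0,1):0^1=1 (0,0):0^0=0 -> mex({0, 1}) = 2
G(3): splits (0,2):0^2=2 (1,1):1^1=0 (0,1):0^1=1 -> mex({0, 1, 2}) = 3
G(4): splits (0,3):0^3=3 (1,2):1^2=3 (0,2):0^2=2 (1,1):1^1=0 -> mex({0, 2, 3}) = 1
G(5): splits (0,4):0^1=1 (1,3):1^3=2 (2,2):2^2=0 (0,3):0^3=3 (1,2):1^2=3 -> mex({0, 1, 2, 3}) = 4
G(6) = mex({0, 1, 2, 4}) = 3
G(7) = mex({0, 1, 3, 4, 5}) = 2
G(8) = mex({0, 2, 3, 5, 6}) = 1
G(9) = mex({0, 1, 2, 3, 6, 7}) = 4
G(10) = mex({0, 1, 3, 4, 5, 7}) = 2
G(11) = mex({0, 1, 2, 3, 4, 5}) = 6
G(12) = mex({0, 1, 2, 3, 5, 6, 7}) = 4
G(13) = mex({0, 2, 3, 4, 6, 7}) = 1
G(14) = mex({0, 1, 4, 5, 6, 7}) = 2
G(15) = mex({0, 1, 2, 3, 4, 5, 6}) = 7
G(16) = mex({0, 2, 3, 5, 6, 7}) = 1
G(17) = mex({0, 1, 2, 3, 5, 6, 7}) = 4
G(18) = mex({0, 1, 2, 4, 5, 6}) = 3
G(19) = mex({0, 1, 3, 4, 5, 7}) = 2
G(20) = mex({0, 2, 3, 4, 5, 6, 7}) = 1
G(21) = mex({0, 1, 2, 3, 5, 6, 7}) = 4
G(22) = mex({0, 1, 2, 3, 4, 5, 7}) = 6
G(23) = mex({0, 1, 2, 3, 4, 5, 6}) = 7
G(24) = mex({0, 1, 2, 3, 5, 6, 7}) = 4
G(25) = mex({0, 2, 3, 4, 6, 7}) = 1
G(26) = mex({0, 1, 3, 4, 5, 6, 7}) = 2
G(27) = mex({0, 1, 2, 3, 4, 5, 6, 7}) = 8
G(28) = mex({0, 1, 2, 3, 4, 6, 7, 8}) = 5
G(29) = mex({0, 1, 2, 3, 5, 6, 7, 8, 9}) = 4
G(30) = mex({0, 1, 2, 3, 4, 5, 6, 9, 10}) = 7
G(31) = mex({0, 1, 3, 4, 5, 7, 10, 11}) = 2
G(32) = mex({0, 2, 3, 4, 5, 6, 7, 9, 11}) = 1
G(33) = mex({0, 1, 2, 3, 4, 5, 6, 7, 9, 12}) = 8
G(34) = mex({0, 1, 2, 3, 4, 5, 7, 8, 11, 12}) = 6
G(35) = mex({0, 1, 2, 3, 4, 5, 6, 8, 9, 10, 11}) = 7
G(36) = mex({0, 1, 2, 3, 5, 6, 7, 9, 10}) = 4
G(37) = mex({0, 2, 3, 4, 6, 7, 9, 10, 11, 12}) = 1
G(38) = mex({0, 1, 3, 4, 5, 6, 7, 9, 10, 11, 12}) = 2
G(39) = mex({0, 1, 2, 4, 5, 6, 7, 9, 10, 12, 14}) = 3
G(40) = mex({0, 2, 3, 4, 6, 7, 11, 12, 14}) = 1
G(41) = mex({0, 1, 2, 3, 5, 6, 7, 9, 10, 11, 12}) = 4
G(42) = mex({0, 1, 2, 3, 4, 5, 6, 9, 10}) = 7
G(43) = mex({0, 1, 3, 4, 5, 7, 9, 10, 12, 15}) = 2
G(44) = mex({0, 2, 3, 4, 5, 6, 7, 9, 10, 12, 15}) = 1
G(45) = mex({0, 1, 2, 3, 4, 5, 6, 7, 9, 10, 12, 14}) = 8
Therefore G(45) = 8.

8


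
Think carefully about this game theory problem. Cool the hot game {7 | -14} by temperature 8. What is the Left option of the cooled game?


Original game: {7 | -14} (a switch {a | b} with a > b).
Cooling by t (for t below the temperature (a - b)/2 = 21/2) taxes each move by t: {a | b} cooled by t is {a - t | b + t}.
Cooling amount: t = 8
Cooled Left option: 7 - 8 = -1
Cooled Right option: -14 + 8 = -6
Cooled game: {-1 | -6}
Left option = -1

-1


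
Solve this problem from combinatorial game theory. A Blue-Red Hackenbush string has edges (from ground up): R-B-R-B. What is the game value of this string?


Edges (from ground): R-B-R-B
By Berlekamp's sign-expansion rule, a Blue-Red Hackenbush stalk has the value of the surreal number whose sign sequence is the edge sequence with B -> + and R -> -.
Sign sequence: -+-+
Trace the sign expansion in the surreal number tree, starting from 0:
Edge 1: R (sign -) -> bounds (-inf, 0), value = -1
Edge 2: B (sign +) -> bounds (-1, 0), value = -1/2
Edge 3: R (sign -) -> bounds (-1, -1/2), value = -3/4
Edge 4: B (sign +) -> bounds (-3/4, -1/2), value = -5/8
Game value = -5/8

-5/8


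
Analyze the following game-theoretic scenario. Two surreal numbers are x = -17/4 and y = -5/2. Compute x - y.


x = -17/4, y = -5/2
Converting to common denominator: 4
x = -17/4, y = -10/4
x - y = -17/4 - -5/2 = -7/4

-7/4


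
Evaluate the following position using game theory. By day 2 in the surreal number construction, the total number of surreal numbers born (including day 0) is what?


Day 0: {|} = 0 is born. Count = 1.
Day n: the number of surreal numbers born by day n is 2^(n+1) - 1.
By day 0: 2^1 - 1 = 1
By day 1: 2^2 - 1 = 3
By day 2: 2^3 - 1 = 7
By day 2: 7 surreal numbers.

7


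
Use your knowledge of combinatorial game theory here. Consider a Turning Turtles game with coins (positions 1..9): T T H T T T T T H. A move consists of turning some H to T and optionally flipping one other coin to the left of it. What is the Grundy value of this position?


Coins: T T H T T T T T H
Key fact: a single head at position k behaves exactly like a Nim heap of size k (turning it to T and optionally flipping a coin at j < k corresponds to moving the heap from k to j, or to 0), and heads combine as a disjunctive sum (two heads at the same place would cancel, matching j XOR j = 0). So the Nim-value is the XOR of the 1-indexed positions of the heads.
Face-up positions (1-indexed): [3, 9]
XOR 0 with 3: 0 XOR 3 = 3
XOR 3 with 9: 3 XOR 9 = 10
Nim-value = 10

10


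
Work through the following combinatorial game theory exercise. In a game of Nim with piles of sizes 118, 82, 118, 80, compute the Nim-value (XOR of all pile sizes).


We need the XOR (exclusive or) of all pile sizes.
After XOR-ing pile 1 (size 118): 0 XOR 118 = 118
After XOR-ing pile 2 (size 82): 118 XOR 82 = 36
After XOR-ing pile 3 (size 118): 36 XOR 118 = 82
After XOR-ing pile 4 (size 80): 82 XOR 80 = 2
The Nim-value of this position is 2.

2


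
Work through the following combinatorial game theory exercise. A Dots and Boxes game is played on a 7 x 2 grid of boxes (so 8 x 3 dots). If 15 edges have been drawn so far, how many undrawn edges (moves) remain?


Grid: 7 x 2 boxes, i.e. 8 rows and 3 columns of dots.
Horizontal edges: (rows + 1) * cols = 8 * 2 = 16
Vertical edges: rows * (cols + 1) = 7 * 3 = 21
Total edges: 16 + 21 = 37
Edges drawn: 15
Remaining: 37 - 15 = 22

22


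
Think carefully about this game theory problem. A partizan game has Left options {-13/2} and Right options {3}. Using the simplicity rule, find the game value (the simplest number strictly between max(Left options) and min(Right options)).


Left options: {-13/2}, max = -13/2
Right options: {3}, min = 3
All options are numbers and max(Left) < min(Right), so by the simplicity theorem the value is the simplest (earliest-born) number strictly between -13/2 and 3.
Integers -6 through 2 all lie strictly between -13/2 and 3.
Among integers, the simplest (lowest birthday = smallest |n|; 0 is born on day 0, +-n on day n) is 0.
No non-integer in the interval can be simpler: if x is a non-integer in the interval, then floor(x) or ceil(x) also lies in the interval (the interval contains an integer), and both are proper prefixes of x's sign expansion, i.e. born earlier. So the game value is 0.
Game value = 0

0


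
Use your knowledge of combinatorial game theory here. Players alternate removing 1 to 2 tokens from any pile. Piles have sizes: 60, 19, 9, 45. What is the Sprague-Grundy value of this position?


Subtraction set: {1, 2}
For this subtraction set, G(n) = n mod 3 (period = max + 1 = 3).
Pile 1 (size 60): G(60) = 60 mod 3 = 0
Pile 2 (size 19): G(19) = 19 mod 3 = 1
Pile 3 (size 9): G(9) = 9 mod 3 = 0
Pile 4 (size 45): G(45) = 45 mod 3 = 0
Total Grundy value = XOR of all: 0 XOR 1 XOR 0 XOR 0 = 1

1


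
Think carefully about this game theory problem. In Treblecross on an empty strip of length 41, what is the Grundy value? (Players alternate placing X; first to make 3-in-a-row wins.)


Treblecross: place X on empty cells; 3-in-a-row wins.
Playing within two cells of an existing X lets the opponent win at once, so sensible play treats the cells i-2..i+2 around each X as dead. The player left with no safe cell loses, so this is a normal-play take-away game on strips of safe cells.
Placing X at cell i (0-indexed) of a strip of k safe cells leaves independent strips of sizes max(0, i-2) and max(0, k-i-3). Hence G(k) = mex{ G(max(0,i-2)) XOR G(max(0,k-i-3)) : 0 <= i < k }, with G(0) = 0.
G(1): splits (0,0):0^0=0 -> mex({0}) = 1
G(2): splits (0,0):0^0=0 -> mex({0}) = 1
G(3): splits (0,0):0^0=0 -> mex({0}) = 1
G(4): splits (0,1):0^1=1 (0,0):0^0=0 -> mex({0, 1}) = 2
G(5): splits (0,2):0^1=1 (0,1):0^1=1 (0,0):0^0=0 -> mex({0, 1}) = 2
G(6) = mex({1}) = 0
G(7) = mex({0, 1, 2}) = 3
G(8) = mex({0, 1, 2}) = 3
G(9) = mex({0, 2}) = 1
G(10) = mex({0, 2, 3}) = 1
G(11) = mex({0, 3}) = 1
G(12) = mex({1, 3}) = 0
G(13) = mex({0, 1, 2, 3}) = 4
G(14) = mex({0, 1, 2}) = 3
G(15) = mex({0, 1, 2}) = 3
G(16) = mex({0, 1, 2, 4}) = 3
G(17) = mex({0, 1, 3, 4}) = 2
G(18) = mex({0, 1, 3, 4}) = 2
G(19) = mex({0, 1, 3, 5}) = 2
G(20) = mex({0, 1, 2, 3, 5}) = 4
G(21) = mex({0, 1, 2, 3, 5}) = 4
G(22) = mex({1, 2, 6}) = 0
G(23) = mex({0, 1, 2, 3, 4, 6}) = 5
G(24) = mex({0, 1, 2, 3, 4}) = 5
G(25) = mex({0, 1, 3, 4, 7}) = 2
G(26) = mex({0, 1, 3, 4, 5, 7}) = 2
G(27) = mex({0, 1, 3, 5}) = 2
G(28) = mex({0, 1, 2, 5}) = 3
G(29) = mex({0, 1, 2, 4, 5, 6}) = 3
G(30) = mex({1, 2, 4, 6}) = 0
G(31) = mex({0, 1, 2, 3, 4, 6}) = 5
G(32) = mex({1, 2, 3, 4, 7}) = 0
G(33) = mex({0, 3, 7}) = 1
G(34) = mex({0, 2, 3, 5, 7}) = 1
G(35) = mex({0, 2, 3, 5, 6}) = 1
G(36) = mex({0, 1, 2, 5, 6}) = 3
G(37) = mex({0, 1, 2, 4, 5, 6}) = 3
G(38) = mex({0, 1, 2, 4}) = 3
G(39) = mex({0, 1, 2, 3, 4, 7}) = 5
G(40) = mex({0, 1, 2, 3, 4, 5, 7}) = 6
G(41) = mex({0, 1, 2, 3, 5, 7}) = 4
Therefore G(41) = 4.

4


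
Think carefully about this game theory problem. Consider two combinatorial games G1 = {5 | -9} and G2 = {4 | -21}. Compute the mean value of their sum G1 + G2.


G1 = {5 | -9}, G2 = {4 | -21}
Each is a switch {a | b} with numbers a > b; its mean value is (a + b)/2, and mean value is additive over game sums: m(G1 + G2) = m(G1) + m(G2).
Mean of G1 = (5 + (-9))/2 = -4/2 = -2
Mean of G2 = (4 + (-21))/2 = -17/2 = -17/2
Mean of G1 + G2 = -2 + -17/2 = -21/2

-21/2


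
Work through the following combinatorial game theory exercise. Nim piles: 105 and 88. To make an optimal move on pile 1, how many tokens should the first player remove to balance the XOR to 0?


Piles: 105 and 88
Current XOR: 105 XOR 88 = 49 (non-zero, so this is an N-position).
To make the XOR zero, we need to find a move that balances the piles.
For pile 1 (size 105): target = 105 XOR 49 = 88
We reduce pile 1 from 105 to 88.
Tokens removed: 105 - 88 = 17
Verification: 88 XOR 88 = 0

17


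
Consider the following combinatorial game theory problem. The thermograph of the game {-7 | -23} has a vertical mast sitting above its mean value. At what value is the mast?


Game = {-7 | -23}, a switch {a | b} with numbers a > b.
Its thermograph has left wall a - t and right wall b + t, which meet at t = (a - b)/2, where both equal (a + b)/2. So the mast (mean value) is at (a + b)/2.
Mean = (-7 + (-23))/2 = -30/2 = -15

-15


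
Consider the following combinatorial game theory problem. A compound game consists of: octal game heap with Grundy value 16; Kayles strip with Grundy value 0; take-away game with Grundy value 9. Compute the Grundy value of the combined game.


By the Sprague-Grundy theorem, the Grundy value of a sum of games is the XOR of individual Grundy values.
octal game heap: Grundy value = 16. Running XOR: 0 XOR 16 = 16
Kayles strip: Grundy value = 0. Running XOR: 16 XOR 0 = 16
take-away game: Grundy value = 9. Running XOR: 16 XOR 9 = 25
The combined Grundy value is 25.

25


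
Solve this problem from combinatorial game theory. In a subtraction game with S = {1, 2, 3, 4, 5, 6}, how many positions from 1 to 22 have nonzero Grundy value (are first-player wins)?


Subtraction set S = {1, 2, 3, 4, 5, 6}, so G(n) = n mod 7.
G(n) = 0 when n is a multiple of 7.
Multiples of 7 in [1, 22]: 3
N-positions (nonzero Grundy) = 22 - 3 = 19

19


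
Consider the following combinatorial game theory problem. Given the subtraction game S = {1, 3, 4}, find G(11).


The subtraction set is S = {1, 3, 4}.
G(k) = mex{ G(k - s) : s in S, s <= k }. We compute iteratively: G(0) = 0.
G(1) = mex({0}) = 1
G(2) = mex({1}) = 0
G(3) = mex({0}) = 1
G(4) = mex({0, 1}) = 2
G(5) = mex({0, 1, 2}) = 3
G(6) = mex({0, 1, 3}) = 2
G(7) = mex({1, 2}) = 0
G(8) = mex({0, 2, 3}) = 1
G(9) = mex({1, 2, 3}) = 0
G(10) = mex({0, 2}) = 1
Observe that G(7)..G(10) = 0, 1, 0, 1 repeats G(0)..G(3) = 0, 1, 0, 1.
For k >= max(S) = 4, G(k) is determined by the previous 4 values G(k-4)..G(k-1); a window of 4 consecutive values has recurred shifted by 7, so by induction G(k + 7) = G(k) for all k >= 0: the sequence is periodic from the start with period 7.
One period: G(0..6) = 0, 1, 0, 1, 2, 3, 2.
11 mod 7 = 4, so G(11) = G(4) = 2.

2


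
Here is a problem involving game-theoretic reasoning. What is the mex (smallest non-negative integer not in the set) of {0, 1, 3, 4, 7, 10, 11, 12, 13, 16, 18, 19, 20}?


Set = {0, 1, 3, 4, 7, 10, 11, 12, 13, 16, 18, 19, 20}
0 is in the set.
1 is in the set.
2 is NOT in the set. This is the mex.
mex = 2

2


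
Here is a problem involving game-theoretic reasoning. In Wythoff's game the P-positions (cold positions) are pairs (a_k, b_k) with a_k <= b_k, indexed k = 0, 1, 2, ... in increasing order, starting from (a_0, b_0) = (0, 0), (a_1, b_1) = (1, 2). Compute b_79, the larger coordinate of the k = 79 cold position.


By Wythoff's theorem, a_k = floor(k * phi) and b_k = floor(k * phi^2) = a_k + k, where phi = (1 + sqrt(5))/2 is the golden ratio.
phi = (1 + sqrt(5))/2 = 1.618034
phi^2 = phi + 1 = 2.618034
k = 79
k * phi^2 = 79 * 2.618034 = 206.824685
b_79 = floor(k * phi^2) = 206 (check: a_79 + k = 127 + 79 = 206)

206


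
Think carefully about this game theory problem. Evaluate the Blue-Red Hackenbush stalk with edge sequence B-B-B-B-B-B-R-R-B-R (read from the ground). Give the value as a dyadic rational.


Edges (from ground): B-B-B-B-B-B-R-R-B-R
By Berlekamp's sign-expansion rule, a Blue-Red Hackenbush stalk has the value of the surreal number whose sign sequence is the edge sequence with B -> + and R -> -.
Sign sequence: ++++++--+-
Trace the sign expansion in the surreal number tree, starting from 0:
Edge 1: B (sign +) -> bounds (0, +inf), value = 1
Edge 2: B (sign +) -> bounds (1, +inf), value = 2
Edge 3: B (sign +) -> bounds (2, +inf), value = 3
Edge 4: B (sign +) -> bounds (3, +inf), value = 4
Edge 5: B (sign +) -> bounds (4, +inf), value = 5
Edge 6: B (sign +) -> bounds (5, +inf), value = 6
Edge 7: R (sign -) -> bounds (5, 6), value = 11/2
Edge 8: R (sign -) -> bounds (5, 11/2), value = 21/4
Edge 9: B (sign +) -> bounds (21/4, 11/2), value = 43/8
Edge 10: R (sign -) -> bounds (21/4, 43/8), value = 85/16
Game value = 85/16

85/16


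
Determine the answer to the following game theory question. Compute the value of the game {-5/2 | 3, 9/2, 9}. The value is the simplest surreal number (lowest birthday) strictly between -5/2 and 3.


Left options: {-5/2}, max = -5/2
Right options: {3, 9/2, 9}, min = 3
All options are numbers and max(Left) < min(Right), so by the simplicity theorem the value is the simplest (earliest-born) number strictly between -5/2 and 3.
Integers -2 through 2 all lie strictly between -5/2 and 3.
Among integers, the simplest (lowest birthday = smallest |n|; 0 is born on day 0, +-n on day n) is 0.
No non-integer in the interval can be simpler: if x is a non-integer in the interval, then floor(x) or ceil(x) also lies in the interval (the interval contains an integer), and both are proper prefixes of x's sign expansion, i.e. born earlier. So the game value is 0.
Game value = 0

0


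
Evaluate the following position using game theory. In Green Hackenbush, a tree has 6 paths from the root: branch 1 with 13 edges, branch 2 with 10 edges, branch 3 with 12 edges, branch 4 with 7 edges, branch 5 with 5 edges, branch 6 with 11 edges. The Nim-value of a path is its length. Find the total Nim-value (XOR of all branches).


The tree has 6 branches from the ground vertex.
In Green Hackenbush, the Nim-value of a simple path of length k is k.
Branch 1: length 13, Nim-value = 13
Branch 2: length 10, Nim-value = 10
Branch 3: length 12, Nim-value = 12
Branch 4: length 7, Nim-value = 7
Branch 5: length 5, Nim-value = 5
Branch 6: length 11, Nim-value = 11
Total Nim-value = XOR of all branch values:
0 XOR 13 = 13
13 XOR 10 = 7
7 XOR 12 = 11
11 XOR 7 = 12
12 XOR 5 = 9
9 XOR 11 = 2
Nim-value of the tree = 2

2


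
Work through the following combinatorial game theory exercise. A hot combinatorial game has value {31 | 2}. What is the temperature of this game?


The game is {31 | 2}, a switch {a | b} with numbers a > b.
Cooling {a | b} by t gives {a - t | b + t}, which stops being hot when a - t = b + t, i.e. at t = (a - b)/2. So the temperature of a switch is (a - b)/2.
Temperature = (Left option - Right option) / 2
= (31 - (2)) / 2
= 29 / 2
= 29/2

29/2


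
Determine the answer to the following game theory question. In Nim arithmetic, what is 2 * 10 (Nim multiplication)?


Nim multiplication is bilinear over XOR: (u XOR v) * w = (u*w) XOR (v*w).
So we split each operand into its bit components and XOR the pairwise Nim products.
2 = 2 (as XOR of powers of 2).
10 = 2 + 8 (as XOR of powers of 2).
Using the standard Nim-product table on single bits:
  2*2 = 3,   2*4 = 8,   2*8 = 12,
  4*4 = 6,   4*8 = 11,  8*8 = 13,
and  1*x = x (identity), k*l = l*k (commutative).
Pairwise Nim products:
  2 * 2 = 3
  2 * 8 = 12
XOR them: 3 XOR 12 = 15.
Result: 2 * 10 = 15 (in Nim).

15


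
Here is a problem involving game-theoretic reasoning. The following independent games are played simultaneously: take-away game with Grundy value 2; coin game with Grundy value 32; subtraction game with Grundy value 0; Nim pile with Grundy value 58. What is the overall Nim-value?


By the Sprague-Grundy theorem, the Grundy value of a sum of games is the XOR of individual Grundy values.
take-away game: Grundy value = 2. Running XOR: 0 XOR 2 = 2
coin game: Grundy value = 32. Running XOR: 2 XOR 32 = 34
subtraction game: Grundy value = 0. Running XOR: 34 XOR 0 = 34
Nim pile: Grundy value = 58. Running XOR: 34 XOR 58 = 24
The combined Grundy value is 24.

24


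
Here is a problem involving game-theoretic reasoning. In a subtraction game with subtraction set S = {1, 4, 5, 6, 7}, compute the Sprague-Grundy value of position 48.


The subtraction set is S = {1, 4, 5, 6, 7}.
G(k) = mex{ G(k - s) : s in S, s <= k }. We compute iteratively: G(0) = 0.
G(1) = mex({0}) = 1
G(2) = mex({1}) = 0
G(3) = mex({0}) = 1
G(4) = mex({0, 1}) = 2
G(5) = mex({0, 1, 2}) = 3
G(6) = mex({0, 1, 3}) = 2
G(7) = mex({0, 1, 2}) = 3
G(8) = mex({0, 1, 2, 3}) = 4
G(9) = mex({0, 1, 2, 3, 4}) = 5
G(10) = mex({1, 2, 3, 5}) = 0
G(11) = mex({0, 2, 3}) = 1
G(12) = mex({1, 2, 3, 4}) = 0
G(13) = mex({0, 2, 3, 4, 5}) = 1
G(14) = mex({0, 1, 3, 4, 5}) = 2
G(15) = mex({0, 1, 2, 4, 5}) = 3
G(16) = mex({0, 1, 3, 5}) = 2
Observe that G(10)..G(16) = 0, 1, 0, 1, 2, 3, 2 repeats G(0)..G(6) = 0, 1, 0, 1, 2, 3, 2.
For k >= max(S) = 7, G(k) is determined by the previous 7 values G(k-7)..G(k-1); a window of 7 consecutive values has recurred shifted by 10, so by induction G(k + 10) = G(k) for all k >= 0: the sequence is periodic from the start with period 10.
One period: G(0..9) = 0, 1, 0, 1, 2, 3, 2, 3, 4, 5.
48 mod 10 = 8, so G(48) = G(8) = 4.

4


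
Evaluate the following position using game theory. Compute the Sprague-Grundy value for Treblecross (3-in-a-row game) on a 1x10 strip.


Treblecross: place X on empty cells; 3-in-a-row wins.
Playing within two cells of an existing X lets the opponent win at once, so sensible play treats the cells i-2..i+2 around each X as dead. The player left with no safe cell loses, so this is a normal-play take-away game on strips of safe cells.
Placing X at cell i (0-indexed) of a strip of k safe cells leaves independent strips of sizes max(0, i-2) and max(0, k-i-3). Hence G(k) = mex{ G(max(0,i-2)) XOR G(max(0,k-i-3)) : 0 <= i < k }, with G(0) = 0.
G(1): splits (0,0):0^0=0 -> mex({0}) = 1
G(2): splits (0,0):0^0=0 -> mex({0}) = 1
G(3): splits (0,0):0^0=0 -> mex({0}) = 1
G(4): splits (0,1):0^1=1 (0,0):0^0=0 -> mex({0, 1}) = 2
G(5): splits (0,2):0^1=1 (0,1):0^1=1 (0,0):0^0=0 -> mex({0, 1}) = 2
G(6) = mex({1}) = 0
G(7) = mex({0, 1, 2}) = 3
G(8) = mex({0, 1, 2}) = 3
G(9) = mex({0, 2}) = 1
G(10) = mex({0, 2, 3}) = 1
Therefore G(10) = 1.

1


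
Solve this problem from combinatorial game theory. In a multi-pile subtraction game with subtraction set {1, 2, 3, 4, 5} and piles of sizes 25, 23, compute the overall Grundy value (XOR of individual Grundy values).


Subtraction set: {1, 2, 3, 4, 5}
For this subtraction set, G(n) = n mod 6 (period = max + 1 = 6).
Pile 1 (size 25): G(25) = 25 mod 6 = 1
Pile 2 (size 23): G(23) = 23 mod 6 = 5
Total Grundy value = XOR of all: 1 XOR 5 = 4

4


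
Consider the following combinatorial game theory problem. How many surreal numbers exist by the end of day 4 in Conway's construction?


Day 0: {|} = 0 is born. Count = 1.
Day n: the number of surreal numbers born by day n is 2^(n+1) - 1.
By day 0: 2^1 - 1 = 1
By day 1: 2^2 - 1 = 3
By day 2: 2^3 - 1 = 7
By day 3: 2^4 - 1 = 15
By day 4: 2^5 - 1 = 31
By day 4: 31 surreal numbers.

31


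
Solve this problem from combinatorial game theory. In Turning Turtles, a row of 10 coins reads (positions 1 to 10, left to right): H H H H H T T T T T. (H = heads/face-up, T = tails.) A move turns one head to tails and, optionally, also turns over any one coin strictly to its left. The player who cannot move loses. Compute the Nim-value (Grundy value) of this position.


Coins: H H H H H T T T T T
Key fact: a single head at position k behaves exactly like a Nim heap of size k (turning it to T and optionally flipping a coin at j < k corresponds to moving the heap from k to j, or to 0), and heads combine as a disjunctive sum (two heads at the same place would cancel, matching j XOR j = 0). So the Nim-value is the XOR of the 1-indexed positions of the heads.
Face-up positions (1-indexed): [1, 2, 3, 4, 5]
XOR 0 with 1: 0 XOR 1 = 1
XOR 1 with 2: 1 XOR 2 = 3
XOR 3 with 3: 3 XOR 3 = 0
XOR 0 with 4: 0 XOR 4 = 4
XOR 4 with 5: 4 XOR 5 = 1
Nim-value = 1

1


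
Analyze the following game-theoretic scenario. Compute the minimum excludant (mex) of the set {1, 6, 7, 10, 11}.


Set = {1, 6, 7, 10, 11}
0 is NOT in the set. This is the mex.
mex = 0

0


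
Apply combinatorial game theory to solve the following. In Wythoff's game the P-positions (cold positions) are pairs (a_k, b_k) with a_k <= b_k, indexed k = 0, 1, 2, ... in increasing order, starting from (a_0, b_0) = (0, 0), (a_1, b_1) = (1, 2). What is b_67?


By Wythoff's theorem, a_k = floor(k * phi) and b_k = floor(k * phi^2) = a_k + k, where phi = (1 + sqrt(5))/2 is the golden ratio.
phi = (1 + sqrt(5))/2 = 1.618034
phi^2 = phi + 1 = 2.618034
k = 67
k * phi^2 = 67 * 2.618034 = 175.408277
b_67 = floor(k * phi^2) = 175 (check: a_67 + k = 108 + 67 = 175)

175


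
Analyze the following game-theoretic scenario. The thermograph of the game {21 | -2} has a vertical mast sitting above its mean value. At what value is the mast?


Game = {21 | -2}, a switch {a | b} with numbers a > b.
Its thermograph has left wall a - t and right wall b + t, which meet at t = (a - b)/2, where both equal (a + b)/2. So the mast (mean value) is at (a + b)/2.
Mean = (21 + (-2))/2 = 19/2 = 19/2

19/2


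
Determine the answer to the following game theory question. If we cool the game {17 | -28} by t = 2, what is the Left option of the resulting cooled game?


Original game: {17 | -28} (a switch {a | b} with a > b).
Cooling by t (for t below the temperature (a - b)/2 = 45/2) taxes each move by t: {a | b} cooled by t is {a - t | b + t}.
Cooling amount: t = 2
Cooled Left option: 17 - 2 = 15
Cooled Right option: -28 + 2 = -26
Cooled game: {15 | -26}
Left option = 15

15


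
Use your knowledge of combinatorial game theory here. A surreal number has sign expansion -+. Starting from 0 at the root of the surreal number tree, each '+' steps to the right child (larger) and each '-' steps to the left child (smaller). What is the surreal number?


Sign expansion: -+
Rule: track bounds (lo, hi), initially (-inf, +inf). On '+', the current value becomes lo and we move to the simplest number in (value, hi): value + 1 if hi = +inf, otherwise the midpoint (value + hi)/2. On '-', the current value becomes hi and we move to value - 1 if lo = -inf, otherwise the midpoint (lo + value)/2.
Start at 0.
Step 1: sign = -, move left. Bounds: (-inf, 0). Value = -1
Step 2: sign = +, move right. Bounds: (-1, 0). Value = -1/2
The surreal number with sign expansion -+ is -1/2.

-1/2


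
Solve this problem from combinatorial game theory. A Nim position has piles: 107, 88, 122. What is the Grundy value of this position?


We need the XOR (exclusive or) of all pile sizes.
After XOR-ing pile 1 (size 107): 0 XOR 107 = 107
After XOR-ing pile 2 (size 88): 107 XOR 88 = 51
After XOR-ing pile 3 (size 122): 51 XOR 122 = 73
The Nim-value of this position is 73.

73


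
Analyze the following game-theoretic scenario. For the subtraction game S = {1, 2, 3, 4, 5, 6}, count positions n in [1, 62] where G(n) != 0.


Subtraction set S = {1, 2, 3, 4, 5, 6}, so G(n) = n mod 7.
G(n) = 0 when n is a multiple of 7.
Multiples of 7 in [1, 62]: 8
N-positions (nonzero Grundy) = 62 - 8 = 54

54


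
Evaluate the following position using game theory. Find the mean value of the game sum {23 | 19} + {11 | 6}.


G1 = {23 | 19}, G2 = {11 | 6}
Each is a switch {a | b} with numbers a > b; its mean value is (a + b)/2, and mean value is additive over game sums: m(G1 + G2) = m(G1) + m(G2).
Mean of G1 = (23 + (19))/2 = 42/2 = 21
Mean of G2 = (11 + (6))/2 = 17/2 = 17/2
Mean of G1 + G2 = 21 + 17/2 = 59/2

59/2


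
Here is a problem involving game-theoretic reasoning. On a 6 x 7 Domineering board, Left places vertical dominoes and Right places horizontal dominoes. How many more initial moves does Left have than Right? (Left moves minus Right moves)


Board is 6 x 7 (rows x cols).
Left (vertical) placements: (rows-1) * cols = 5 * 7 = 35
Right (horizontal) placements: rows * (cols-1) = 6 * 6 = 36
Advantage = Left - Right = 35 - 36 = -1

-1


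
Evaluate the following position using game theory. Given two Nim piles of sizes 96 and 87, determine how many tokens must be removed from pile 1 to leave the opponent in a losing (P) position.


Piles: 96 and 87
Current XOR: 96 XOR 87 = 55 (non-zero, so this is an N-position).
To make the XOR zero, we need to find a move that balances the piles.
For pile 1 (size 96): target = 96 XOR 55 = 87
We reduce pile 1 from 96 to 87.
Tokens removed: 96 - 87 = 9
Verification: 87 XOR 87 = 0

9


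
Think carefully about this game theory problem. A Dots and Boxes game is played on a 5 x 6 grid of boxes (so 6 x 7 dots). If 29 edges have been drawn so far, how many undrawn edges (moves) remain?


Grid: 5 x 6 boxes, i.e. 6 rows and 7 columns of dots.
Horizontal edges: (rows + 1) * cols = 6 * 6 = 36
Vertical edges: rows * (cols + 1) = 5 * 7 = 35
Total edges: 36 + 35 = 71
Edges drawn: 29
Remaining: 71 - 29 = 42

42


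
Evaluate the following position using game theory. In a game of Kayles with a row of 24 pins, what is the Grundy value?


Kayles: a move removes 1 or 2 adjacent pins from a contiguous row.
Removing pins from a row of k leaves two independent rows (a, b) with a + b = k - 1 (one pin) or a + b = k - 2 (two pins); an end removal gives a = 0.
By Sprague-Grundy, G(k) = mex{ G(a) XOR G(b) } over all these splits. G(0) = 0.
G(1): splits (0,0):0^0=0 -> mex({0}) = 1
G(2): splits (0,1):0^1=1 (0,0):0^0=0 -> mex({0, 1}) = 2
G(3): splits (0,2):0^2=2 (1,1):1^1=0 (0,1):0^1=1 -> mex({0, 1, 2}) = 3
G(4): splits (0,3):0^3=3 (1,2):1^2=3 (0,2):0^2=2 (1,1):1^1=0 -> mex({0, 2, 3}) = 1
G(5): splits (0,4):0^1=1 (1,3):1^3=2 (2,2):2^2=0 (0,3):0^3=3 (1,2):1^2=3 -> mex({0, 1, 2, 3}) = 4
G(6) = mex({0, 1, 2, 4}) = 3
G(7) = mex({0, 1, 3, 4, 5}) = 2
G(8) = mex({0, 2, 3, 5, 6}) = 1
G(9) = mex({0, 1, 2, 3, 6, 7}) = 4
G(10) = mex({0, 1, 3, 4, 5, 7}) = 2
G(11) = mex({0, 1, 2, 3, 4, 5}) = 6
G(12) = mex({0, 1, 2, 3, 5, 6, 7}) = 4
G(13) = mex({0, 2, 3, 4, 6, 7}) = 1
G(14) = mex({0, 1, 4, 5, 6, 7}) = 2
G(15) = mex({0, 1, 2, 3, 4, 5, 6}) = 7
G(16) = mex({0, 2, 3, 5, 6, 7}) = 1
G(17) = mex({0, 1, 2, 3, 5, 6, 7}) = 4
G(18) = mex({0, 1, 2, 4, 5, 6}) = 3
G(19) = mex({0, 1, 3, 4, 5, 7}) = 2
G(20) = mex({0, 2, 3, 4, 5, 6, 7}) = 1
G(21) = mex({0, 1, 2, 3, 5, 6, 7}) = 4
G(22) = mex({0, 1, 2, 3, 4, 5, 7}) = 6
G(23) = mex({0, 1, 2, 3, 4, 5, 6}) = 7
G(24) = mex({0, 1, 2, 3, 5, 6, 7}) = 4
Therefore G(24) = 4.

4


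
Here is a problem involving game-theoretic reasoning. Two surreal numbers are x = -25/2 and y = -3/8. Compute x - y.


x = -25/2, y = -3/8
Converting to common denominator: 8
x = -100/8, y = -3/8
x - y = -25/2 - -3/8 = -97/8

-97/8


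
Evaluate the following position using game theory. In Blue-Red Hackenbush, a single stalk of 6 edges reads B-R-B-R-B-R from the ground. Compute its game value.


Edges (from ground): B-R-B-R-B-R
By Berlekamp's sign-expansion rule, a Blue-Red Hackenbush stalk has the value of the surreal number whose sign sequence is the edge sequence with B -> + and R -> -.
Sign sequence: +-+-+-
Trace the sign expansion in the surreal number tree, starting from 0:
Edge 1: B (sign +) -> bounds (0, +inf), value = 1
Edge 2: R (sign -) -> bounds (0, 1), value = 1/2
Edge 3: B (sign +) -> bounds (1/2, 1), value = 3/4
Edge 4: R (sign -) -> bounds (1/2, 3/4), value = 5/8
Edge 5: B (sign +) -> bounds (5/8, 3/4), value = 11/16
Edge 6: R (sign -) -> bounds (5/8, 11/16), value = 21/32
Game value = 21/32

21/32


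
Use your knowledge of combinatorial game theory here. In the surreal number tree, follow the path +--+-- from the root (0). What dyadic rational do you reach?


Sign expansion: +--+--
Rule: track bounds (lo, hi), initially (-inf, +inf). On '+', the current value becomes lo and we move to the simplest number in (value, hi): value + 1 if hi = +inf, otherwise the midpoint (value + hi)/2. On '-', the current value becomes hi and we move to value - 1 if lo = -inf, otherwise the midpoint (lo + value)/2.
Start at 0.
Step 1: sign = +, move right. Bounds: (0, +inf). Value = 1
Step 2: sign = -, move left. Bounds: (0, 1). Value = 1/2
Step 3: sign = -, move left. Bounds: (0, 1/2). Value = 1/4
Step 4: sign = +, move right. Bounds: (1/4, 1/2). Value = 3/8
Step 5: sign = -, move left. Bounds: (1/4, 3/8). Value = 5/16
Step 6: sign = -, move left. Bounds: (1/4, 5/16). Value = 9/32
The surreal number with sign expansion +--+-- is 9/32.

9/32


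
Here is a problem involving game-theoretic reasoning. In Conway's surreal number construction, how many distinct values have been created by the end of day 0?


Day 0: {|} = 0 is born. Count = 1.
Day n: the number of surreal numbers born by day n is 2^(n+1) - 1.
By day 0: 2^1 - 1 = 1
By day 0: 1 surreal numbers.

1


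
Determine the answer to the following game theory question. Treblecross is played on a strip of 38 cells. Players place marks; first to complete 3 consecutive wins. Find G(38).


Treblecross: place X on empty cells; 3-in-a-row wins.
Playing within two cells of an existing X lets the opponent win at once, so sensible play treats the cells i-2..i+2 around each X as dead. The player left with no safe cell loses, so this is a normal-play take-away game on strips of safe cells.
Placing X at cell i (0-indexed) of a strip of k safe cells leaves independent strips of sizes max(0, i-2) and max(0, k-i-3). Hence G(k) = mex{ G(max(0,i-2)) XOR G(max(0,k-i-3)) : 0 <= i < k }, with G(0) = 0.
G(1): splits (0,0):0^0=0 -> mex({0}) = 1
G(2): splits (0,0):0^0=0 -> mex({0}) = 1
G(3): splits (0,0):0^0=0 -> mex({0}) = 1
G(4): splits (0,1):0^1=1 (0,0):0^0=0 -> mex({0, 1}) = 2
G(5): splits (0,2):0^1=1 (0,1):0^1=1 (0,0):0^0=0 -> mex({0, 1}) = 2
G(6) = mex({1}) = 0
G(7) = mex({0, 1, 2}) = 3
G(8) = mex({0, 1, 2}) = 3
G(9) = mex({0, 2}) = 1
G(10) = mex({0, 2, 3}) = 1
G(11) = mex({0, 3}) = 1
G(12) = mex({1, 3}) = 0
G(13) = mex({0, 1, 2, 3}) = 4
G(14) = mex({0, 1, 2}) = 3
G(15) = mex({0, 1, 2}) = 3
G(16) = mex({0, 1, 2, 4}) = 3
G(17) = mex({0, 1, 3, 4}) = 2
G(18) = mex({0, 1, 3, 4}) = 2
G(19) = mex({0, 1, 3, 5}) = 2
G(20) = mex({0, 1, 2, 3, 5}) = 4
G(21) = mex({0, 1, 2, 3, 5}) = 4
G(22) = mex({1, 2, 6}) = 0
G(23) = mex({0, 1, 2, 3, 4, 6}) = 5
G(24) = mex({0, 1, 2, 3, 4}) = 5
G(25) = mex({0, 1, 3, 4, 7}) = 2
G(26) = mex({0, 1, 3, 4, 5, 7}) = 2
G(27) = mex({0, 1, 3, 5}) = 2
G(28) = mex({0, 1, 2, 5}) = 3
G(29) = mex({0, 1, 2, 4, 5, 6}) = 3
G(30) = mex({1, 2, 4, 6}) = 0
G(31) = mex({0, 1, 2, 3, 4, 6}) = 5
G(32) = mex({1, 2, 3, 4, 7}) = 0
G(33) = mex({0, 3, 7}) = 1
G(34) = mex({0, 2, 3, 5, 7}) = 1
G(35) = mex({0, 2, 3, 5, 6}) = 1
G(36) = mex({0, 1, 2, 5, 6}) = 3
G(37) = mex({0, 1, 2, 4, 5, 6}) = 3
G(38) = mex({0, 1, 2, 4}) = 3
Therefore G(38) = 3.

3


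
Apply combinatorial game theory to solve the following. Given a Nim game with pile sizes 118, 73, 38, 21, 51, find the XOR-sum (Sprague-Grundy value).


We need the XOR (exclusive or) of all pile sizes.
After XOR-ing pile 1 (size 118): 0 XOR 118 = 118
After XOR-ing pile 2 (size 73): 118 XOR 73 = 63
After XOR-ing pile 3 (size 38): 63 XOR 38 = 25
After XOR-ing pile 4 (size 21): 25 XOR 21 = 12
After XOR-ing pile 5 (size 51): 12 XOR 51 = 63
The Nim-value of this position is 63.

63


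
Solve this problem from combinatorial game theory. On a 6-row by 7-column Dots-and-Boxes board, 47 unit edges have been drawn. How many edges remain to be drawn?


Grid: 6 x 7 boxes, i.e. 7 rows and 8 columns of dots.
Horizontal edges: (rows + 1) * cols = 7 * 7 = 49
Vertical edges: rows * (cols + 1) = 6 * 8 = 48
Total edges: 49 + 48 = 97
Edges drawn: 47
Remaining: 97 - 47 = 50

50


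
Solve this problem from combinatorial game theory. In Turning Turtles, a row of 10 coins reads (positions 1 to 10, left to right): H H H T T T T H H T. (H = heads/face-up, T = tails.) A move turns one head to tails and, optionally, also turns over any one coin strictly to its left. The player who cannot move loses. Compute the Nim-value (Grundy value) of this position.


Coins: H H H T T T T H H T
Key fact: a single head at position k behaves exactly like a Nim heap of size k (turning it to T and optionally flipping a coin at j < k corresponds to moving the heap from k to j, or to 0), and heads combine as a disjunctive sum (two heads at the same place would cancel, matching j XOR j = 0). So the Nim-value is the XOR of the 1-indexed positions of the heads.
Face-up positions (1-indexed): [1, 2, 3, 8, 9]
XOR 0 with 1: 0 XOR 1 = 1
XOR 1 with 2: 1 XOR 2 = 3
XOR 3 with 3: 3 XOR 3 = 0
XOR 0 with 8: 0 XOR 8 = 8
XOR 8 with 9: 8 XOR 9 = 1
Nim-value = 1

1


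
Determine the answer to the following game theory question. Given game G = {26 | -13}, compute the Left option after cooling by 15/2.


Original game: {26 | -13} (a switch {a | b} with a > b).
Cooling by t (for t below the temperature (a - b)/2 = 39/2) taxes each move by t: {a | b} cooled by t is {a - t | b + t}.
Cooling amount: t = 15/2
Cooled Left option: 26 - 15/2 = 37/2
Cooled Right option: -13 + 15/2 = -11/2
Cooled game: {37/2 | -11/2}
Left option = 37/2

37/2


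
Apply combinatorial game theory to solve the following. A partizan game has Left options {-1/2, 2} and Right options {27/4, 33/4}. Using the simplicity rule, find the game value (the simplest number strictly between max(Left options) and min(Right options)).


Left options: {-1/2, 2}, max = 2
Right options: {27/4, 33/4}, min = 27/4
All options are numbers and max(Left) < min(Right), so by the simplicity theorem the value is the simplest (earliest-born) number strictly between 2 and 27/4.
Integers 3 through 6 all lie strictly between 2 and 27/4.
Among integers, the simplest (lowest birthday = smallest |n|; 0 is born on day 0, +-n on day n) is 3.
No non-integer in the interval can be simpler: if x is a non-integer in the interval, then floor(x) or ceil(x) also lies in the interval (the interval contains an integer), and both are proper prefixes of x's sign expansion, i.e. born earlier. So the game value is 3.
Game value = 3

3


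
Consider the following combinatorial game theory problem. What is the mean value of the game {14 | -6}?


Game = {14 | -6}, a switch {a | b} with numbers a > b.
Its thermograph has left wall a - t and right wall b + t, which meet at t = (a - b)/2, where both equal (a + b)/2. So the mast (mean value) is at (a + b)/2.
Mean = (14 + (-6))/2 = 8/2 = 4

4


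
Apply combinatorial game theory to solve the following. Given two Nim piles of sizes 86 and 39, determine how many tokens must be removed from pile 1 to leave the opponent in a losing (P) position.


Piles: 86 and 39
Current XOR: 86 XOR 39 = 113 (non-zero, so this is an N-position).
To make the XOR zero, we need to find a move that balances the piles.
For pile 1 (size 86): target = 86 XOR 113 = 39
We reduce pile 1 from 86 to 39.
Tokens removed: 86 - 39 = 47
Verification: 39 XOR 39 = 0

47


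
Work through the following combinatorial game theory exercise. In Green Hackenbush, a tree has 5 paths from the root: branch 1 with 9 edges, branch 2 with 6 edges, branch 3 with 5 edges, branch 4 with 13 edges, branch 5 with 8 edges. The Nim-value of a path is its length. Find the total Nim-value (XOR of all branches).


The tree has 5 branches from the ground vertex.
In Green Hackenbush, the Nim-value of a simple path of length k is k.
Branch 1: length 9, Nim-value = 9
Branch 2: length 6, Nim-value = 6
Branch 3: length 5, Nim-value = 5
Branch 4: length 13, Nim-value = 13
Branch 5: length 8, Nim-value = 8
Total Nim-value = XOR of all branch values:
0 XOR 9 = 9
9 XOR 6 = 15
15 XOR 5 = 10
10 XOR 13 = 7
7 XOR 8 = 15
Nim-value of the tree = 15

15


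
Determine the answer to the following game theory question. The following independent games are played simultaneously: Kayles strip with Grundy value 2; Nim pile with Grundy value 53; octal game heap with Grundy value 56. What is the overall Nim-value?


By the Sprague-Grundy theorem, the Grundy value of a sum of games is the XOR of individual Grundy values.
Kayles strip: Grundy value = 2. Running XOR: 0 XOR 2 = 2
Nim pile: Grundy value = 53. Running XOR: 2 XOR 53 = 55
octal game heap: Grundy value = 56. Running XOR: 55 XOR 56 = 15
The combined Grundy value is 15.

15


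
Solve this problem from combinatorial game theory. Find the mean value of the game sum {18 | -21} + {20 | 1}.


G1 = {18 | -21}, G2 = {20 | 1}
Each is a switch {a | b} with numbers a > b; its mean value is (a + b)/2, and mean value is additive over game sums: m(G1 + G2) = m(G1) + m(G2).
Mean of G1 = (18 + (-21))/2 = -3/2 = -3/2
Mean of G2 = (20 + (1))/2 = 21/2 = 21/2
Mean of G1 + G2 = -3/2 + 21/2 = 9

9


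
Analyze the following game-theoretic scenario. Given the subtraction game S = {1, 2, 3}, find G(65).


The subtraction set is S = {1, 2, 3}.
G(k) = mex{ G(k - s) : s in S, s <= k }. We compute iteratively: G(0) = 0.
G(1) = mex({0}) = 1
G(2) = mex({0, 1}) = 2
G(3) = mex({0, 1, 2}) = 3
G(4) = mex({1, 2, 3}) = 0
G(5) = mex({0, 2, 3}) = 1
G(6) = mex({0, 1, 3}) = 2
Observe that G(4)..G(6) = 0, 1, 2 repeats G(0)..G(2) = 0, 1, 2.
For k >= max(S) = 3, G(k) is determined by the previous 3 values G(k-3)..G(k-1); a window of 3 consecutive values has recurred shifted by 4, so by induction G(k + 4) = G(k) for all k >= 0: the sequence is periodic from the start with period 4.
One period: G(0..3) = 0, 1, 2, 3.
65 mod 4 = 1, so G(65) = G(1) = 1.

1
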